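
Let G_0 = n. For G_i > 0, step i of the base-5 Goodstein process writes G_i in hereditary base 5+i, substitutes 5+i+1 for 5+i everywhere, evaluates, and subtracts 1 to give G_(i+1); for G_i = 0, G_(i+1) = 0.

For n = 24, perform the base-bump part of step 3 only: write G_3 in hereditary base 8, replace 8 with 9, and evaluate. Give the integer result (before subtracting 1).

37

24 —HB5→ 4·5 + 4 —bump→ 4·6 + 4 = 28 —(−1)→ 27
27 —HB6→ 4·6 + 3 —bump→ 4·7 + 3 = 31 —(−1)→ 30
30 —HB7→ 4·7 + 2 —bump→ 4·8 + 2 = 34 —(−1)→ 33
33 —HB8→ 4·8 + 1 —bump→ 4·9 + 1 = 37 —(−1)→ 36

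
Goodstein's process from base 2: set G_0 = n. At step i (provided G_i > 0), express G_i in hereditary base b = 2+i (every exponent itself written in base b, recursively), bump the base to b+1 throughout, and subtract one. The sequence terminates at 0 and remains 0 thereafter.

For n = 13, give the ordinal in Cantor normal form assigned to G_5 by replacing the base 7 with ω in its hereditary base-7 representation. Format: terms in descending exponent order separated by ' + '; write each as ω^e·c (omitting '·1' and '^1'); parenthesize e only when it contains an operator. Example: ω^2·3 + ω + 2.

step 0: 13 = 2^(2 + 1) + 2^2 + 1; sub 3 for 2: 3^(3 + 1) + 3^3 + 1; = 109; G_1 = 109−1 = 108
step 1: 108 = 3^(3 + 1) + 3^3; sub 4 for 3: 4^(4 + 1) + 4^4; = 1280; G_2 = 1280−1 = 1279
step 2: 1279 = 4^(4 + 1) + 3·4^3 + 3·4^2 + 3·4 + 3; sub 5 for 4: 5^(5 + 1) + 3·5^3 + 3·5^2 + 3·5 + 3; = 16093; G_3 = 16093−1 = 16092
step 3: 16092 = 5^(5 + 1) + 3·5^3 + 3·5^2 + 3·5 + 2; sub 6 for 5: 6^(6 + 1) + 3·6^3 + 3·6^2 + 3·6 + 2; = 280712; G_4 = 280712−1 = 280711
step 4: 280711 = 6^(6 + 1) + 3·6^3 + 3·6^2 + 3·6 + 1; sub 7 for 6: 7^(7 + 1) + 3·7^3 + 3·7^2 + 3·7 + 1; = 5765999; G_5 = 5765999−1 = 5765998

ω^(ω + 1) + ω^3·3 + ω^2·3 + ω·3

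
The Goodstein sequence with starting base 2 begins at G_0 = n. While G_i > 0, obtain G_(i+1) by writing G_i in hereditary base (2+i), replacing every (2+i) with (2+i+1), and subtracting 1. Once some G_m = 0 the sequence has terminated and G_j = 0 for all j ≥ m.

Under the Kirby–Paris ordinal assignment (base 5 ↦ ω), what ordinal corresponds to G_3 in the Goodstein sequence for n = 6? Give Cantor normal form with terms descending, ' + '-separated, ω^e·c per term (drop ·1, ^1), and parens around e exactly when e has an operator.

ω^ω

base 2: 6 = 2^2 + 2; at 3: 3^3 + 3 = 30; next = 29
base 3: 29 = 3^3 + 2; at 4: 4^4 + 2 = 258; next = 257
base 4: 257 = 4^4 + 1; at 5: 5^5 + 1 = 3126; next = 3125
base 5: 3125 = 5^5; at 6: 6^6 = 46656; next = 46655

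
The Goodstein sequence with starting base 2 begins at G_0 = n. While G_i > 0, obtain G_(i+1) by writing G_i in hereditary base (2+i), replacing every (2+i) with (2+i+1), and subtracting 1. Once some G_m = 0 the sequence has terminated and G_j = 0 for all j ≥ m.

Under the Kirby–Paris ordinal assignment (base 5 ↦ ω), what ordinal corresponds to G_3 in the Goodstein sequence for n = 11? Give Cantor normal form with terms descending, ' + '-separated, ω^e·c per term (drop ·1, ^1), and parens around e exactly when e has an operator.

base 2: 11 = 2^(2 + 1) + 2 + 1; at 3: 3^(3 + 1) + 3 + 1 = 85; next = 84
base 3: 84 = 3^(3 + 1) + 3; at 4: 4^(4 + 1) + 4 = 1028; next = 1027
base 4: 1027 = 4^(4 + 1) + 3; at 5: 5^(5 + 1) + 3 = 15628; next = 15627
base 5: 15627 = 5^(5 + 1) + 2; at 6: 6^(6 + 1) + 2 = 279938; next = 279937

ω^(ω + 1) + 2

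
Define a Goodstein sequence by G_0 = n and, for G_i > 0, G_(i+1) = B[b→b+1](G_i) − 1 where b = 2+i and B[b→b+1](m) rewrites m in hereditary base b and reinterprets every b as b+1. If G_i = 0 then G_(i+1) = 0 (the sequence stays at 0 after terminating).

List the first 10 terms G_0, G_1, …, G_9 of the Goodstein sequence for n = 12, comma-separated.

12, 107, 1065, 15685, 280019, 5764910, 134217867, 3486784574, 100000000211, 3138428376974

12 —HB2→ 2^(2 + 1) + 2^2 —bump→ 3^(3 + 1) + 3^3 = 108 —(−1)→ 107
107 —HB3→ 3^(3 + 1) + 2·3^2 + 2·3 + 2 —bump→ 4^(4 + 1) + 2·4^2 + 2·4 + 2 = 1066 —(−1)→ 1065
1065 —HB4→ 4^(4 + 1) + 2·4^2 + 2·4 + 1 —bump→ 5^(5 + 1) + 2·5^2 + 2·5 + 1 = 15686 —(−1)→ 15685
15685 —HB5→ 5^(5 + 1) + 2·5^2 + 2·5 —bump→ 6^(6 + 1) + 2·6^2 + 2·6 = 280020 —(−1)→ 280019
280019 —HB6→ 6^(6 + 1) + 2·6^2 + 6 + 5 —bump→ 7^(7 + 1) + 2·7^2 + 7 + 5 = 5764911 —(−1)→ 5764910
5764910 —HB7→ 7^(7 + 1) + 2·7^2 + 7 + 4 —bump→ 8^(8 + 1) + 2·8^2 + 8 + 4 = 134217868 —(−1)→ 134217867
134217867 —HB8→ 8^(8 + 1) + 2·8^2 + 8 + 3 —bump→ 9^(9 + 1) + 2·9^2 + 9 + 3 = 3486784575 —(−1)→ 3486784574
3486784574 —HB9→ 9^(9 + 1) + 2·9^2 + 9 + 2 —bump→ 10^(10 + 1) + 2·10^2 + 10 + 2 = 100000000212 —(−1)→ 100000000211
100000000211 —HB10→ 10^(10 + 1) + 2·10^2 + 10 + 1 —bump→ 11^(11 + 1) + 2·11^2 + 11 + 1 = 3138428376975 —(−1)→ 3138428376974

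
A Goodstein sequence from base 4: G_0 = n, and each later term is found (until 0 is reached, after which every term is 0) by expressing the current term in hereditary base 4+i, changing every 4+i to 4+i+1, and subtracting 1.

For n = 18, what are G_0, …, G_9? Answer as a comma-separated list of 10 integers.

[0] 18 ≡ 4^2 + 2 (base 4). Lift 5: 27. −1: 26.
[1] 26 ≡ 5^2 + 1 (base 5). Lift 6: 37. −1: 36.
[2] 36 ≡ 6^2 (base 6). Lift 7: 49. −1: 48.
[3] 48 ≡ 6·7 + 6 (base 7). Lift 8: 54. −1: 53.
[4] 53 ≡ 6·8 + 5 (base 8). Lift 9: 59. −1: 58.
[5] 58 ≡ 6·9 + 4 (base 9). Lift 10: 64. −1: 63.
[6] 63 ≡ 6·10 + 3 (base 10). Lift 11: 69. −1: 68.
[7] 68 ≡ 6·11 + 2 (base 11). Lift 12: 74. −1: 73.
[8] 73 ≡ 6·12 + 1 (base 12). Lift 13: 79. −1: 78.

18, 26, 36, 48, 53, 58, 63, 68, 73, 78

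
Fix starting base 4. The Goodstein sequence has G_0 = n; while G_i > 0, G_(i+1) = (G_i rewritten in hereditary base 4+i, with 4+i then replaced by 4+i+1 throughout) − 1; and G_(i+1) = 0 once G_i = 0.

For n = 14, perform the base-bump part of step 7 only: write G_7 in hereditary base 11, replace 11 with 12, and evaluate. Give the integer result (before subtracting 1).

step 0: 14 = 3·4 + 2; sub 5 for 4: 3·5 + 2; = 17; G_1 = 17−1 = 16
step 1: 16 = 3·5 + 1; sub 6 for 5: 3·6 + 1; = 19; G_2 = 19−1 = 18
step 2: 18 = 3·6; sub 7 for 6: 3·7; = 21; G_3 = 21−1 = 20
step 3: 20 = 2·7 + 6; sub 8 for 7: 2·8 + 6; = 22; G_4 = 22−1 = 21
step 4: 21 = 2·8 + 5; sub 9 for 8: 2·9 + 5; = 23; G_5 = 23−1 = 22
step 5: 22 = 2·9 + 4; sub 10 for 9: 2·10 + 4; = 24; G_6 = 24−1 = 23
step 6: 23 = 2·10 + 3; sub 11 for 10: 2·11 + 3; = 25; G_7 = 25−1 = 24

26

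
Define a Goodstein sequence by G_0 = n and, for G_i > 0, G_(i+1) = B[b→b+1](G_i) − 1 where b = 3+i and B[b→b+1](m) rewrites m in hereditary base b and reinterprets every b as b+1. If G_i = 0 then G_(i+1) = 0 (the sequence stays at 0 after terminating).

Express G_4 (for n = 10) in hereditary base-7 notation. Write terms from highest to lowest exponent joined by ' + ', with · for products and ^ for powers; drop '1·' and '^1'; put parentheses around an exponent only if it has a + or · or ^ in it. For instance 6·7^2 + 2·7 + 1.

G_0=10  [base 3] 3^2 + 1  →[3↦4]→  4^2 + 1 = 17  −1 ⇒ G_1=16
G_1=16  [base 4] 4^2  →[4↦5]→  5^2 = 25  −1 ⇒ G_2=24
G_2=24  [base 5] 4·5 + 4  →[5↦6]→  4·6 + 4 = 28  −1 ⇒ G_3=27
G_3=27  [base 6] 4·6 + 3  →[6↦7]→  4·7 + 3 = 31  −1 ⇒ G_4=30

4·7 + 2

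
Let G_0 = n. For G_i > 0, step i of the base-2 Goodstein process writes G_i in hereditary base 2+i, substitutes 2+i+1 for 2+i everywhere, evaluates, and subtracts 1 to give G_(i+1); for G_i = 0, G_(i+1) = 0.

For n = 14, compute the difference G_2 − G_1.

1171

G_0 = 14. HB_2(14) = 2^(2 + 1) + 2^2 + 2. Bump = 111. G_1 = 110.
G_1 = 110. HB_3(110) = 3^(3 + 1) + 3^3 + 2. Bump = 1282. G_2 = 1281.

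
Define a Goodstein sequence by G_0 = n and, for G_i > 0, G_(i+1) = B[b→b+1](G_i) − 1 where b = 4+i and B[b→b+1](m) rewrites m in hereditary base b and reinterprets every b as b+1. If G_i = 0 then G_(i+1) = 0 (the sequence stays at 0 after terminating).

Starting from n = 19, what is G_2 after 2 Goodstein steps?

37

step 0: 19 = 4^2 + 3; sub 5 for 4: 5^2 + 3; = 28; G_1 = 28−1 = 27
step 1: 27 = 5^2 + 2; sub 6 for 5: 6^2 + 2; = 38; G_2 = 38−1 = 37
step 2: 37 = 6^2 + 1; sub 7 for 6: 7^2 + 1; = 50; G_3 = 50−1 = 49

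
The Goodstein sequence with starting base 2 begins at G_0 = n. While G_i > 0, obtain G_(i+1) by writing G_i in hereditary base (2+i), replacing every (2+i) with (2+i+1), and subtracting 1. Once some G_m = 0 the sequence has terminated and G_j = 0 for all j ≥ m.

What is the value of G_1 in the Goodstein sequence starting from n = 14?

110

G_0=14  [base 2] 2^(2 + 1) + 2^2 + 2  →[2↦3]→  3^(3 + 1) + 3^3 + 3 = 111  −1 ⇒ G_1=110
G_1=110  [base 3] 3^(3 + 1) + 3^3 + 2  →[3↦4]→  4^(4 + 1) + 4^4 + 2 = 1282  −1 ⇒ G_2=1281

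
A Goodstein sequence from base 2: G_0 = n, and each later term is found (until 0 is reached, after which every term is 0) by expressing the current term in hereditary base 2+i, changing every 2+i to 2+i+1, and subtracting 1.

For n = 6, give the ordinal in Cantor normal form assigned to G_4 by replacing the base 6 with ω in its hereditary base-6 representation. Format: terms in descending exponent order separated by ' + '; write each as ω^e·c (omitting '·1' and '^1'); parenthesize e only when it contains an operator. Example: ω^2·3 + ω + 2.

ω^5·5 + ω^4·5 + ω^3·5 + ω^2·5 + ω·5 + 5

G_0=6  [base 2] 2^2 + 2  →[2↦3]→  3^3 + 3 = 30  −1 ⇒ G_1=29
G_1=29  [base 3] 3^3 + 2  →[3↦4]→  4^4 + 2 = 258  −1 ⇒ G_2=257
G_2=257  [base 4] 4^4 + 1  →[4↦5]→  5^5 + 1 = 3126  −1 ⇒ G_3=3125
G_3=3125  [base 5] 5^5  →[5↦6]→  6^6 = 46656  −1 ⇒ G_4=46655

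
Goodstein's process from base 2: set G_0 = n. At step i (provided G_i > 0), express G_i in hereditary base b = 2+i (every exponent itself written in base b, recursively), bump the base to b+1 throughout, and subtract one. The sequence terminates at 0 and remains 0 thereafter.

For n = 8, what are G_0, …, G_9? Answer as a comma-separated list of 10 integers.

[0] 8 ≡ 2^(2 + 1) (base 2). Lift 3: 81. −1: 80.
[1] 80 ≡ 2·3^3 + 2·3^2 + 2·3 + 2 (base 3). Lift 4: 554. −1: 553.
[2] 553 ≡ 2·4^4 + 2·4^2 + 2·4 + 1 (base 4). Lift 5: 6311. −1: 6310.
[3] 6310 ≡ 2·5^5 + 2·5^2 + 2·5 (base 5). Lift 6: 93396. −1: 93395.
[4] 93395 ≡ 2·6^6 + 2·6^2 + 6 + 5 (base 6). Lift 7: 1647196. −1: 1647195.
[5] 1647195 ≡ 2·7^7 + 2·7^2 + 7 + 4 (base 7). Lift 8: 33554572. −1: 33554571.
[6] 33554571 ≡ 2·8^8 + 2·8^2 + 8 + 3 (base 8). Lift 9: 774841152. −1: 774841151.
[7] 774841151 ≡ 2·9^9 + 2·9^2 + 9 + 2 (base 9). Lift 10: 20000000212. −1: 20000000211.
[8] 20000000211 ≡ 2·10^10 + 2·10^2 + 10 + 1 (base 10). Lift 11: 570623341476. −1: 570623341475.

8, 80, 553, 6310, 93395, 1647195, 33554571, 774841151, 20000000211, 570623341475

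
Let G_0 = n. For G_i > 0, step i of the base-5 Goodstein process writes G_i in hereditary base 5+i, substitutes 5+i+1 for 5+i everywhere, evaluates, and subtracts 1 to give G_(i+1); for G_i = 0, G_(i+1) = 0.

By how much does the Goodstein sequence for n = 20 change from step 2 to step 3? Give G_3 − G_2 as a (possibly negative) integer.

2

20 —HB5→ 4·5 —bump→ 4·6 = 24 —(−1)→ 23
23 —HB6→ 3·6 + 5 —bump→ 3·7 + 5 = 26 —(−1)→ 25
25 —HB7→ 3·7 + 4 —bump→ 3·8 + 4 = 28 —(−1)→ 27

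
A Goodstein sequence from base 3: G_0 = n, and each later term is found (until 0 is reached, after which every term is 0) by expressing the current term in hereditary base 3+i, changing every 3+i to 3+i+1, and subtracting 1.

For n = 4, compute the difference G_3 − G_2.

-1

G_0=4  [base 3] 3 + 1  →[3↦4]→  4 + 1 = 5  −1 ⇒ G_1=4
G_1=4  [base 4] 4  →[4↦5]→  5 = 5  −1 ⇒ G_2=4
G_2=4  [base 5] 4  →[5↦6]→  4 = 4  −1 ⇒ G_3=3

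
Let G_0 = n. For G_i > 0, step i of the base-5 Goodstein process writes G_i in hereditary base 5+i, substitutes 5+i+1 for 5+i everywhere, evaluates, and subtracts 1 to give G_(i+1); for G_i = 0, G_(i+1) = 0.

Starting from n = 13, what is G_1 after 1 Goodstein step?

14

G_0 = 13. HB_5(13) = 2·5 + 3. Bump = 15. G_1 = 14.
G_1 = 14. HB_6(14) = 2·6 + 2. Bump = 16. G_2 = 15.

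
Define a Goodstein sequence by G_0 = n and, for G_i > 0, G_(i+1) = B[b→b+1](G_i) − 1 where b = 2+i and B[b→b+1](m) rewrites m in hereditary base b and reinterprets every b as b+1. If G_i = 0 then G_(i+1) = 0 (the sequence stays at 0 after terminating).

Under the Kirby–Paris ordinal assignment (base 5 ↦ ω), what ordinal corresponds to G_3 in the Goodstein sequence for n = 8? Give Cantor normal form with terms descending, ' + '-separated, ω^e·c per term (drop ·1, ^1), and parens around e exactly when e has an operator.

G_0 = 8. HB_2(8) = 2^(2 + 1). Bump = 81. G_1 = 80.
G_1 = 80. HB_3(80) = 2·3^3 + 2·3^2 + 2·3 + 2. Bump = 554. G_2 = 553.
G_2 = 553. HB_4(553) = 2·4^4 + 2·4^2 + 2·4 + 1. Bump = 6311. G_3 = 6310.
G_3 = 6310. HB_5(6310) = 2·5^5 + 2·5^2 + 2·5. Bump = 93396. G_4 = 93395.

ω^ω·2 + ω^2·2 + ω·2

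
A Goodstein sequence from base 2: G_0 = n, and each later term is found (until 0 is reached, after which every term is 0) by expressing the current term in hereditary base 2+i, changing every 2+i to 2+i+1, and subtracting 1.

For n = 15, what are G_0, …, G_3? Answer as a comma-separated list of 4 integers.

15, 111, 1283, 18752

G_0=15  [base 2] 2^(2 + 1) + 2^2 + 2 + 1  →[2↦3]→  3^(3 + 1) + 3^3 + 3 + 1 = 112  −1 ⇒ G_1=111
G_1=111  [base 3] 3^(3 + 1) + 3^3 + 3  →[3↦4]→  4^(4 + 1) + 4^4 + 4 = 1284  −1 ⇒ G_2=1283
G_2=1283  [base 4] 4^(4 + 1) + 4^4 + 3  →[4↦5]→  5^(5 + 1) + 5^5 + 3 = 18753  −1 ⇒ G_3=18752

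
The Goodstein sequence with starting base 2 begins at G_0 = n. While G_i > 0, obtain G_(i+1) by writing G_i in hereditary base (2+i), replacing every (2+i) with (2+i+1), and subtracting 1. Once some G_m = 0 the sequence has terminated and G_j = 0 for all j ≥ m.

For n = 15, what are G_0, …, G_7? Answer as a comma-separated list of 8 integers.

15, 111, 1283, 18752, 326593, 6588344, 150994943, 3524450280

G_0=15  [base 2] 2^(2 + 1) + 2^2 + 2 + 1  →[2↦3]→  3^(3 + 1) + 3^3 + 3 + 1 = 112  −1 ⇒ G_1=111
G_1=111  [base 3] 3^(3 + 1) + 3^3 + 3  →[3↦4]→  4^(4 + 1) + 4^4 + 4 = 1284  −1 ⇒ G_2=1283
G_2=1283  [base 4] 4^(4 + 1) + 4^4 + 3  →[4↦5]→  5^(5 + 1) + 5^5 + 3 = 18753  −1 ⇒ G_3=18752
G_3=18752  [base 5] 5^(5 + 1) + 5^5 + 2  →[5↦6]→  6^(6 + 1) + 6^6 + 2 = 326594  −1 ⇒ G_4=326593
G_4=326593  [base 6] 6^(6 + 1) + 6^6 + 1  →[6↦7]→  7^(7 + 1) + 7^7 + 1 = 6588345  −1 ⇒ G_5=6588344
G_5=6588344  [base 7] 7^(7 + 1) + 7^7  →[7↦8]→  8^(8 + 1) + 8^8 = 150994944  −1 ⇒ G_6=150994943
G_6=150994943  [base 8] 8^(8 + 1) + 7·8^7 + 7·8^6 + 7·8^5 + 7·8^4 + 7·8^3 + 7·8^2 + 7·8 + 7  →[8↦9]→  9^(9 + 1) + 7·9^7 + 7·9^6 + 7·9^5 + 7·9^4 + 7·9^3 + 7·9^2 + 7·9 + 7 = 3524450281  −1 ⇒ G_7=3524450280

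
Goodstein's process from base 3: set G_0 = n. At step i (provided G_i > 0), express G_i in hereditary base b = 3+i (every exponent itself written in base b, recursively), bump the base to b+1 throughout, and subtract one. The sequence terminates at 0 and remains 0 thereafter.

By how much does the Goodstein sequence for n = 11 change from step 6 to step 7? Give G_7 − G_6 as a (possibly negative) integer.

4

[0] 11 ≡ 3^2 + 2 (base 3). Lift 4: 18. −1: 17.
[1] 17 ≡ 4^2 + 1 (base 4). Lift 5: 26. −1: 25.
[2] 25 ≡ 5^2 (base 5). Lift 6: 36. −1: 35.
[3] 35 ≡ 5·6 + 5 (base 6). Lift 7: 40. −1: 39.
[4] 39 ≡ 5·7 + 4 (base 7). Lift 8: 44. −1: 43.
[5] 43 ≡ 5·8 + 3 (base 8). Lift 9: 48. −1: 47.
[6] 47 ≡ 5·9 + 2 (base 9). Lift 10: 52. −1: 51.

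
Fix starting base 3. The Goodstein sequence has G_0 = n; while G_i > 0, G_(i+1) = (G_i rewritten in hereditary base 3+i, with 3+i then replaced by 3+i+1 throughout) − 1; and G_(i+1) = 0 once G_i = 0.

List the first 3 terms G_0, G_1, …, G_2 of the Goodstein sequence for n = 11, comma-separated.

i=0: 11 = 3^2 + 2 (b=3); 3→4: 4^2 + 2 = 18; 18−1 = 17
i=1: 17 = 4^2 + 1 (b=4); 4→5: 5^2 + 1 = 26; 26−1 = 25

11, 17, 25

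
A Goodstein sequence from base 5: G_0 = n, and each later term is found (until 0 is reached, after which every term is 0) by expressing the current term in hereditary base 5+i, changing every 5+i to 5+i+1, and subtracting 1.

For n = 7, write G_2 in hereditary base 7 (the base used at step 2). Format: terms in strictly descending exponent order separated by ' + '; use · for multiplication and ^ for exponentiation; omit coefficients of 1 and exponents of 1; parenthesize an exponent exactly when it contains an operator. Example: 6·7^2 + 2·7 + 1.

(0) 7|_5 = 5 + 2 ↦ 6 + 2|_6 = 8 ⇒ 7
(1) 7|_6 = 6 + 1 ↦ 7 + 1|_7 = 8 ⇒ 7
(2) 7|_7 = 7 ↦ 8|_8 = 8 ⇒ 7

7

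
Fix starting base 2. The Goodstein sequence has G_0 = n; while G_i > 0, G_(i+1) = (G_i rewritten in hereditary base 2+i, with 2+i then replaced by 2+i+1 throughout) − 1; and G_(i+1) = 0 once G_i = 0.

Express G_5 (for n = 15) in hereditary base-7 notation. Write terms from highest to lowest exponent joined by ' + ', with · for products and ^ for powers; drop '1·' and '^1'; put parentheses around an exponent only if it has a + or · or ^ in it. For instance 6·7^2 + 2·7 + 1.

base 2: 15 = 2^(2 + 1) + 2^2 + 2 + 1; at 3: 3^(3 + 1) + 3^3 + 3 + 1 = 112; next = 111
base 3: 111 = 3^(3 + 1) + 3^3 + 3; at 4: 4^(4 + 1) + 4^4 + 4 = 1284; next = 1283
base 4: 1283 = 4^(4 + 1) + 4^4 + 3; at 5: 5^(5 + 1) + 5^5 + 3 = 18753; next = 18752
base 5: 18752 = 5^(5 + 1) + 5^5 + 2; at 6: 6^(6 + 1) + 6^6 + 2 = 326594; next = 326593
base 6: 326593 = 6^(6 + 1) + 6^6 + 1; at 7: 7^(7 + 1) + 7^7 + 1 = 6588345; next = 6588344

7^(7 + 1) + 7^7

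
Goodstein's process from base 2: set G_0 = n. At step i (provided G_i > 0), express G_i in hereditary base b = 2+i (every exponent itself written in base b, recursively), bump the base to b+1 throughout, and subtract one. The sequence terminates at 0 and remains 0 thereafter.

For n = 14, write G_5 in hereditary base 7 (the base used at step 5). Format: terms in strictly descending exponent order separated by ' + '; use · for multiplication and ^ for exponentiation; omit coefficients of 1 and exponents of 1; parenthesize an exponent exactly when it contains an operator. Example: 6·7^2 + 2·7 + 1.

14 —HB2→ 2^(2 + 1) + 2^2 + 2 —bump→ 3^(3 + 1) + 3^3 + 3 = 111 —(−1)→ 110
110 —HB3→ 3^(3 + 1) + 3^3 + 2 —bump→ 4^(4 + 1) + 4^4 + 2 = 1282 —(−1)→ 1281
1281 —HB4→ 4^(4 + 1) + 4^4 + 1 —bump→ 5^(5 + 1) + 5^5 + 1 = 18751 —(−1)→ 18750
18750 —HB5→ 5^(5 + 1) + 5^5 —bump→ 6^(6 + 1) + 6^6 = 326592 —(−1)→ 326591
326591 —HB6→ 6^(6 + 1) + 5·6^5 + 5·6^4 + 5·6^3 + 5·6^2 + 5·6 + 5 —bump→ 7^(7 + 1) + 5·7^5 + 5·7^4 + 5·7^3 + 5·7^2 + 5·7 + 5 = 5862841 —(−1)→ 5862840
5862840 —HB7→ 7^(7 + 1) + 5·7^5 + 5·7^4 + 5·7^3 + 5·7^2 + 5·7 + 4 —bump→ 8^(8 + 1) + 5·8^5 + 5·8^4 + 5·8^3 + 5·8^2 + 5·8 + 4 = 134404972 —(−1)→ 134404971

7^(7 + 1) + 5·7^5 + 5·7^4 + 5·7^3 + 5·7^2 + 5·7 + 4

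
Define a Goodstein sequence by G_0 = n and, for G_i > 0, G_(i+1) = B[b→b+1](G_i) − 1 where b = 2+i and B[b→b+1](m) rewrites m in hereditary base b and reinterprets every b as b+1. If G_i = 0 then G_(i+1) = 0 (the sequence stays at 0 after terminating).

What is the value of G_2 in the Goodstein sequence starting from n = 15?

[0] 15 ≡ 2^(2 + 1) + 2^2 + 2 + 1 (base 2). Lift 3: 112. −1: 111.
[1] 111 ≡ 3^(3 + 1) + 3^3 + 3 (base 3). Lift 4: 1284. −1: 1283.
[2] 1283 ≡ 4^(4 + 1) + 4^4 + 3 (base 4). Lift 5: 18753. −1: 18752.

1283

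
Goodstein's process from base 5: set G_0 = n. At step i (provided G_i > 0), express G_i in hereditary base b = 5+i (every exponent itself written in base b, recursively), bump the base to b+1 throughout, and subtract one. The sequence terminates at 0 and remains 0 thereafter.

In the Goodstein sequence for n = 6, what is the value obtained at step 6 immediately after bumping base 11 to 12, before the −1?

2

[0] 6 ≡ 5 + 1 (base 5). Lift 6: 7. −1: 6.
[1] 6 ≡ 6 (base 6). Lift 7: 7. −1: 6.
[2] 6 ≡ 6 (base 7). Lift 8: 6. −1: 5.
[3] 5 ≡ 5 (base 8). Lift 9: 5. −1: 4.
[4] 4 ≡ 4 (base 9). Lift 10: 4. −1: 3.
[5] 3 ≡ 3 (base 10). Lift 11: 3. −1: 2.
[6] 2 ≡ 2 (base 11). Lift 12: 2. −1: 1.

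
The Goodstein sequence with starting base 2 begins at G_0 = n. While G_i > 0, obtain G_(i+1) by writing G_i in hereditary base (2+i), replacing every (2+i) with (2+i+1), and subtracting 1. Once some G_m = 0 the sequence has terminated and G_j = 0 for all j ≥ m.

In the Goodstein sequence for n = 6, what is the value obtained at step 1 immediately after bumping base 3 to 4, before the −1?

258

base 2: 6 = 2^2 + 2; at 3: 3^3 + 3 = 30; next = 29
base 3: 29 = 3^3 + 2; at 4: 4^4 + 2 = 258; next = 257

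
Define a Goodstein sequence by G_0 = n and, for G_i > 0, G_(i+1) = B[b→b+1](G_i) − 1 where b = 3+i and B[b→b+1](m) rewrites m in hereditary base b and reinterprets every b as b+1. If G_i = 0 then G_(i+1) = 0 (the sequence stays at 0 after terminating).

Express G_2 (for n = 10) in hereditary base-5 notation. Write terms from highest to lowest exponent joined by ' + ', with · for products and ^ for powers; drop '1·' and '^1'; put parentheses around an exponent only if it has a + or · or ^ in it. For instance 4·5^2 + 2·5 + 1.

step 0: 10 = 3^2 + 1; sub 4 for 3: 4^2 + 1; = 17; G_1 = 17−1 = 16
step 1: 16 = 4^2; sub 5 for 4: 5^2; = 25; G_2 = 25−1 = 24
step 2: 24 = 4·5 + 4; sub 6 for 5: 4·6 + 4; = 28; G_3 = 28−1 = 27

4·5 + 4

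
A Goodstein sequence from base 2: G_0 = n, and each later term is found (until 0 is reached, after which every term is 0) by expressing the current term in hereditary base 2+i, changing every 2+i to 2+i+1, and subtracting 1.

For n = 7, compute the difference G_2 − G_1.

229

7 —HB2→ 2^2 + 2 + 1 —bump→ 3^3 + 3 + 1 = 31 —(−1)→ 30
30 —HB3→ 3^3 + 3 —bump→ 4^4 + 4 = 260 —(−1)→ 259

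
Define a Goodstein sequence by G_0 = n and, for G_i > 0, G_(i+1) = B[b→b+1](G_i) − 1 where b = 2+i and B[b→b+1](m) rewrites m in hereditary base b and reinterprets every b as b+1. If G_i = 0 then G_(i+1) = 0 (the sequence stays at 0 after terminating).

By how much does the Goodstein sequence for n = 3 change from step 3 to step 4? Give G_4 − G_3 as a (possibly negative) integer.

(0) 3|_2 = 2 + 1 ↦ 3 + 1|_3 = 4 ⇒ 3
(1) 3|_3 = 3 ↦ 4|_4 = 4 ⇒ 3
(2) 3|_4 = 3 ↦ 3|_5 = 3 ⇒ 2
(3) 2|_5 = 2 ↦ 2|_6 = 2 ⇒ 1

-1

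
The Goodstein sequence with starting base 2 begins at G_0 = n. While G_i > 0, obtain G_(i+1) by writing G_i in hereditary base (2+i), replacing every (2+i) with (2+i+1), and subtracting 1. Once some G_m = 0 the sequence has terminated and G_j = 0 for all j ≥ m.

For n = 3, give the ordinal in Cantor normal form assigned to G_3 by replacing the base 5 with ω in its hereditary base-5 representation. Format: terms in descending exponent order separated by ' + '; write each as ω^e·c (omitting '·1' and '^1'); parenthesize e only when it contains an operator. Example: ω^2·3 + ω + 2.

G_0=3  [base 2] 2 + 1  →[2↦3]→  3 + 1 = 4  −1 ⇒ G_1=3
G_1=3  [base 3] 3  →[3↦4]→  4 = 4  −1 ⇒ G_2=3
G_2=3  [base 4] 3  →[4↦5]→  3 = 3  −1 ⇒ G_3=2
G_3=2  [base 5] 2  →[5↦6]→  2 = 2  −1 ⇒ G_4=1

2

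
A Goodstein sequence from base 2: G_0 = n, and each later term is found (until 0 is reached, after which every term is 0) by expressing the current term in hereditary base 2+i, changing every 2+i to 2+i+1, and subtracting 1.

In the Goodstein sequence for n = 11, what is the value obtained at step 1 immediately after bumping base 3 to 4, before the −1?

step 0: 11 = 2^(2 + 1) + 2 + 1; sub 3 for 2: 3^(3 + 1) + 3 + 1; = 85; G_1 = 85−1 = 84
step 1: 84 = 3^(3 + 1) + 3; sub 4 for 3: 4^(4 + 1) + 4; = 1028; G_2 = 1028−1 = 1027

1028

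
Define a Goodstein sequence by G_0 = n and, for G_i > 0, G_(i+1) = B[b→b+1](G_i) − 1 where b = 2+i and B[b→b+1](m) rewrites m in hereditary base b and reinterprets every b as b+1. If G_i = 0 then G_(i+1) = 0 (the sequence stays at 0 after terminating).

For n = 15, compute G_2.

base 2: 15 = 2^(2 + 1) + 2^2 + 2 + 1; at 3: 3^(3 + 1) + 3^3 + 3 + 1 = 112; next = 111
base 3: 111 = 3^(3 + 1) + 3^3 + 3; at 4: 4^(4 + 1) + 4^4 + 4 = 1284; next = 1283
base 4: 1283 = 4^(4 + 1) + 4^4 + 3; at 5: 5^(5 + 1) + 5^5 + 3 = 18753; next = 18752

1283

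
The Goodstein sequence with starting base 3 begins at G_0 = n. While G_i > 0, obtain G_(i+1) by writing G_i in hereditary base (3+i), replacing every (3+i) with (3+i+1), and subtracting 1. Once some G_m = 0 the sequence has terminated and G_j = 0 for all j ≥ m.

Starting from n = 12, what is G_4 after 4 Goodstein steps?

12 —HB3→ 3^2 + 3 —bump→ 4^2 + 4 = 20 —(−1)→ 19
19 —HB4→ 4^2 + 3 —bump→ 5^2 + 3 = 28 —(−1)→ 27
27 —HB5→ 5^2 + 2 —bump→ 6^2 + 2 = 38 —(−1)→ 37
37 —HB6→ 6^2 + 1 —bump→ 7^2 + 1 = 50 —(−1)→ 49
49 —HB7→ 7^2 —bump→ 8^2 = 64 —(−1)→ 63

49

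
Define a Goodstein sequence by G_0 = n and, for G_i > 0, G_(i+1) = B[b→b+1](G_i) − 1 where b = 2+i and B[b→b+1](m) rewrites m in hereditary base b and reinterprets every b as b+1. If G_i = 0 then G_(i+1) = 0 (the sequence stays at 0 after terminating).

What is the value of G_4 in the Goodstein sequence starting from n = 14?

326591

step 0: 14 = 2^(2 + 1) + 2^2 + 2; sub 3 for 2: 3^(3 + 1) + 3^3 + 3; = 111; G_1 = 111−1 = 110
step 1: 110 = 3^(3 + 1) + 3^3 + 2; sub 4 for 3: 4^(4 + 1) + 4^4 + 2; = 1282; G_2 = 1282−1 = 1281
step 2: 1281 = 4^(4 + 1) + 4^4 + 1; sub 5 for 4: 5^(5 + 1) + 5^5 + 1; = 18751; G_3 = 18751−1 = 18750
step 3: 18750 = 5^(5 + 1) + 5^5; sub 6 for 5: 6^(6 + 1) + 6^6; = 326592; G_4 = 326592−1 = 326591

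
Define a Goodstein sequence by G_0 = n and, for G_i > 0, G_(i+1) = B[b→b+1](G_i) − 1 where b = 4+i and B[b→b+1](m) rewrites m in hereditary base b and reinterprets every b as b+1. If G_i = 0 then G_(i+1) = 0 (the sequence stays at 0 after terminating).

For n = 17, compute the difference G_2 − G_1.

G_0=17  [base 4] 4^2 + 1  →[4↦5]→  5^2 + 1 = 26  −1 ⇒ G_1=25
G_1=25  [base 5] 5^2  →[5↦6]→  6^2 = 36  −1 ⇒ G_2=35

10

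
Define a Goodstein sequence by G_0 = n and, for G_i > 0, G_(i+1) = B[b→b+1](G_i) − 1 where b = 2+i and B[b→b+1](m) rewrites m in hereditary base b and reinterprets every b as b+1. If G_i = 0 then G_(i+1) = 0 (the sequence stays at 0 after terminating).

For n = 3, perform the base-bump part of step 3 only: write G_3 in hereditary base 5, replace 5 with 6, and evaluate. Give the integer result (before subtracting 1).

2

(0) 3|_2 = 2 + 1 ↦ 3 + 1|_3 = 4 ⇒ 3
(1) 3|_3 = 3 ↦ 4|_4 = 4 ⇒ 3
(2) 3|_4 = 3 ↦ 3|_5 = 3 ⇒ 2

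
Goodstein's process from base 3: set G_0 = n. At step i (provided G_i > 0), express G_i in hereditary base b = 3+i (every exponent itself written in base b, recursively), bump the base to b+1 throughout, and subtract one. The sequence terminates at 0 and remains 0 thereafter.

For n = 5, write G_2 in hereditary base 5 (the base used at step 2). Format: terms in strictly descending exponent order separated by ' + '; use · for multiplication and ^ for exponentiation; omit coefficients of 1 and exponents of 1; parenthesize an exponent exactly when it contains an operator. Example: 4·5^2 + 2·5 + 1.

G_0=5  [base 3] 3 + 2  →[3↦4]→  4 + 2 = 6  −1 ⇒ G_1=5
G_1=5  [base 4] 4 + 1  →[4↦5]→  5 + 1 = 6  −1 ⇒ G_2=5
G_2=5  [base 5] 5  →[5↦6]→  6 = 6  −1 ⇒ G_3=5

5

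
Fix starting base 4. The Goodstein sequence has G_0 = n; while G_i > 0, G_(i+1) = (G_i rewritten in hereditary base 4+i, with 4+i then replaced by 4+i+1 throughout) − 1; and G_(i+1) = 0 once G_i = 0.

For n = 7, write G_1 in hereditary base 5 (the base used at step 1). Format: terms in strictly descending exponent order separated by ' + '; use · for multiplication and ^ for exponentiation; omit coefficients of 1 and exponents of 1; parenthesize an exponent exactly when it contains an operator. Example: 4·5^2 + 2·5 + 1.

5 + 2

[0] 7 ≡ 4 + 3 (base 4). Lift 5: 8. −1: 7.
[1] 7 ≡ 5 + 2 (base 5). Lift 6: 8. −1: 7.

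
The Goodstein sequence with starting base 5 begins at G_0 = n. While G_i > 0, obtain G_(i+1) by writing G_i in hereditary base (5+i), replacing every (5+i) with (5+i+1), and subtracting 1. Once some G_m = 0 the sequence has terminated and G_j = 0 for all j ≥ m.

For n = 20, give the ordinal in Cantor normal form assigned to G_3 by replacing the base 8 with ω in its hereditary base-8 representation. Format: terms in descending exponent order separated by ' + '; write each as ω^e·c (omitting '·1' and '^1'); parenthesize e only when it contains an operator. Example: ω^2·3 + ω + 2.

(0) 20|_5 = 4·5 ↦ 4·6|_6 = 24 ⇒ 23
(1) 23|_6 = 3·6 + 5 ↦ 3·7 + 5|_7 = 26 ⇒ 25
(2) 25|_7 = 3·7 + 4 ↦ 3·8 + 4|_8 = 28 ⇒ 27
(3) 27|_8 = 3·8 + 3 ↦ 3·9 + 3|_9 = 30 ⇒ 29

ω·3 + 3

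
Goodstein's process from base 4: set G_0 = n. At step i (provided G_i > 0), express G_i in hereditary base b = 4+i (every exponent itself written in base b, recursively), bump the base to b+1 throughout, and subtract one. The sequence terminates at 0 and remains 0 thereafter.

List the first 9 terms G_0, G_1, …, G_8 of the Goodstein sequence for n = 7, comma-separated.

step 0: 7 = 4 + 3; sub 5 for 4: 5 + 3; = 8; G_1 = 8−1 = 7
step 1: 7 = 5 + 2; sub 6 for 5: 6 + 2; = 8; G_2 = 8−1 = 7
step 2: 7 = 6 + 1; sub 7 for 6: 7 + 1; = 8; G_3 = 8−1 = 7
step 3: 7 = 7; sub 8 for 7: 8; = 8; G_4 = 8−1 = 7
step 4: 7 = 7; sub 9 for 8: 7; = 7; G_5 = 7−1 = 6
step 5: 6 = 6; sub 10 for 9: 6; = 6; G_6 = 6−1 = 5
step 6: 5 = 5; sub 11 for 10: 5; = 5; G_7 = 5−1 = 4
step 7: 4 = 4; sub 12 for 11: 4; = 4; G_8 = 4−1 = 3

7, 7, 7, 7, 7, 6, 5, 4, 3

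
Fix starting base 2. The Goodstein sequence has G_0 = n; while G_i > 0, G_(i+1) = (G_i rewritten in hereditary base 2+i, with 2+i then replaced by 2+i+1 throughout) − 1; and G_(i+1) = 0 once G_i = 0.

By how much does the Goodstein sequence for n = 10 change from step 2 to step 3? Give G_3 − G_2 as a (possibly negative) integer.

G_0 = 10. HB_2(10) = 2^(2 + 1) + 2. Bump = 84. G_1 = 83.
G_1 = 83. HB_3(83) = 3^(3 + 1) + 2. Bump = 1026. G_2 = 1025.
G_2 = 1025. HB_4(1025) = 4^(4 + 1) + 1. Bump = 15626. G_3 = 15625.

14600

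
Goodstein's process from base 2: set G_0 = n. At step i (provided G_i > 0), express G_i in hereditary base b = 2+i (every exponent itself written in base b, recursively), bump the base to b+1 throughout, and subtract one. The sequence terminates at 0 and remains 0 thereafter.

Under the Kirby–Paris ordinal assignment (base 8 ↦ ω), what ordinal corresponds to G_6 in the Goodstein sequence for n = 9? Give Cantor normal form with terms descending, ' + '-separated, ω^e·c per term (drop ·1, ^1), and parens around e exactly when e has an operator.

i=0: 9 = 2^(2 + 1) + 1 (b=2); 2→3: 3^(3 + 1) + 1 = 82; 82−1 = 81
i=1: 81 = 3^(3 + 1) (b=3); 3→4: 4^(4 + 1) = 1024; 1024−1 = 1023
i=2: 1023 = 3·4^4 + 3·4^3 + 3·4^2 + 3·4 + 3 (b=4); 4→5: 3·5^5 + 3·5^3 + 3·5^2 + 3·5 + 3 = 9843; 9843−1 = 9842
i=3: 9842 = 3·5^5 + 3·5^3 + 3·5^2 + 3·5 + 2 (b=5); 5→6: 3·6^6 + 3·6^3 + 3·6^2 + 3·6 + 2 = 140744; 140744−1 = 140743
i=4: 140743 = 3·6^6 + 3·6^3 + 3·6^2 + 3·6 + 1 (b=6); 6→7: 3·7^7 + 3·7^3 + 3·7^2 + 3·7 + 1 = 2471827; 2471827−1 = 2471826
i=5: 2471826 = 3·7^7 + 3·7^3 + 3·7^2 + 3·7 (b=7); 7→8: 3·8^8 + 3·8^3 + 3·8^2 + 3·8 = 50333400; 50333400−1 = 50333399
i=6: 50333399 = 3·8^8 + 3·8^3 + 3·8^2 + 2·8 + 7 (b=8); 8→9: 3·9^9 + 3·9^3 + 3·9^2 + 2·9 + 7 = 1162263922; 1162263922−1 = 1162263921

ω^ω·3 + ω^3·3 + ω^2·3 + ω·2 + 7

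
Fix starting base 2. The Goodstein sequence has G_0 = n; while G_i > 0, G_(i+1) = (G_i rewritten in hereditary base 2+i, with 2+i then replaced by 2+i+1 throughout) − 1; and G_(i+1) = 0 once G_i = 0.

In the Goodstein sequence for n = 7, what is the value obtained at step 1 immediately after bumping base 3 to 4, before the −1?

260

i=0: 7 = 2^2 + 2 + 1 (b=2); 2→3: 3^3 + 3 + 1 = 31; 31−1 = 30
i=1: 30 = 3^3 + 3 (b=3); 3→4: 4^4 + 4 = 260; 260−1 = 259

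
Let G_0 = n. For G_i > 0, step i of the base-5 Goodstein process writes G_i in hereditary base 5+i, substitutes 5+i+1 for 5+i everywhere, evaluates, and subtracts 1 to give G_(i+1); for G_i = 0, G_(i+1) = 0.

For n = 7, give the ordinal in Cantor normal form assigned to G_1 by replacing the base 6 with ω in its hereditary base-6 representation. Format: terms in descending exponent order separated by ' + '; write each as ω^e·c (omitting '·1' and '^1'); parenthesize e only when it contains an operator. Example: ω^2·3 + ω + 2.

ω + 1

G_0 = 7. HB_5(7) = 5 + 2. Bump = 8. G_1 = 7.
G_1 = 7. HB_6(7) = 6 + 1. Bump = 8. G_2 = 7.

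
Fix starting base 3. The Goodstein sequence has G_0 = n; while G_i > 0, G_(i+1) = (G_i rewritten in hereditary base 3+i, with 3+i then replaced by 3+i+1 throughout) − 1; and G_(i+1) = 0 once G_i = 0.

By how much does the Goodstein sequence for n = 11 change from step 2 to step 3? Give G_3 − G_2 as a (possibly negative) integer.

10

base 3: 11 = 3^2 + 2; at 4: 4^2 + 2 = 18; next = 17
base 4: 17 = 4^2 + 1; at 5: 5^2 + 1 = 26; next = 25
base 5: 25 = 5^2; at 6: 6^2 = 36; next = 35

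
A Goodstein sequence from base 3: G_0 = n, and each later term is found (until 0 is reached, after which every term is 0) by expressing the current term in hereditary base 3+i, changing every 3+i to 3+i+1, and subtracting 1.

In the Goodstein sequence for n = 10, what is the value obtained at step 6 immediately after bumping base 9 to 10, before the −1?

40

[0] 10 ≡ 3^2 + 1 (base 3). Lift 4: 17. −1: 16.
[1] 16 ≡ 4^2 (base 4). Lift 5: 25. −1: 24.
[2] 24 ≡ 4·5 + 4 (base 5). Lift 6: 28. −1: 27.
[3] 27 ≡ 4·6 + 3 (base 6). Lift 7: 31. −1: 30.
[4] 30 ≡ 4·7 + 2 (base 7). Lift 8: 34. −1: 33.
[5] 33 ≡ 4·8 + 1 (base 8). Lift 9: 37. −1: 36.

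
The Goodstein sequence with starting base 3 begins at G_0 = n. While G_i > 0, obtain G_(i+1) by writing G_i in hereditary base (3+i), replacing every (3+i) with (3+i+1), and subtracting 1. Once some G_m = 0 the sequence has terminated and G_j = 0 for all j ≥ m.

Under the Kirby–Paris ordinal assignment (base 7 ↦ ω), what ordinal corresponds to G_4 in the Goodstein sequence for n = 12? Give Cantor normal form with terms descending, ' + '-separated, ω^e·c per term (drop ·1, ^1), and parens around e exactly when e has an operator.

base 3: 12 = 3^2 + 3; at 4: 4^2 + 4 = 20; next = 19
base 4: 19 = 4^2 + 3; at 5: 5^2 + 3 = 28; next = 27
base 5: 27 = 5^2 + 2; at 6: 6^2 + 2 = 38; next = 37
base 6: 37 = 6^2 + 1; at 7: 7^2 + 1 = 50; next = 49
base 7: 49 = 7^2; at 8: 8^2 = 64; next = 63

ω^2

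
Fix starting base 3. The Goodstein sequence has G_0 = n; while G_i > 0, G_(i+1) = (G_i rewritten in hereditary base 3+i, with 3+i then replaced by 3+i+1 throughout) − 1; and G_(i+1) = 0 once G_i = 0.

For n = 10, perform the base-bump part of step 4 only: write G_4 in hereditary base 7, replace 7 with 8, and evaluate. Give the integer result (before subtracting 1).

step 0: 10 = 3^2 + 1; sub 4 for 3: 4^2 + 1; = 17; G_1 = 17−1 = 16
step 1: 16 = 4^2; sub 5 for 4: 5^2; = 25; G_2 = 25−1 = 24
step 2: 24 = 4·5 + 4; sub 6 for 5: 4·6 + 4; = 28; G_3 = 28−1 = 27
step 3: 27 = 4·6 + 3; sub 7 for 6: 4·7 + 3; = 31; G_4 = 31−1 = 30
step 4: 30 = 4·7 + 2; sub 8 for 7: 4·8 + 2; = 34; G_5 = 34−1 = 33

34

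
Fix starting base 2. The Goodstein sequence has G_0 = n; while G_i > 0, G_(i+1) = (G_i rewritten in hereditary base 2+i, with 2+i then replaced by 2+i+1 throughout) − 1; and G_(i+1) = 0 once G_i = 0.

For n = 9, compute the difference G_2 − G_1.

942

G_0=9  [base 2] 2^(2 + 1) + 1  →[2↦3]→  3^(3 + 1) + 1 = 82  −1 ⇒ G_1=81
G_1=81  [base 3] 3^(3 + 1)  →[3↦4]→  4^(4 + 1) = 1024  −1 ⇒ G_2=1023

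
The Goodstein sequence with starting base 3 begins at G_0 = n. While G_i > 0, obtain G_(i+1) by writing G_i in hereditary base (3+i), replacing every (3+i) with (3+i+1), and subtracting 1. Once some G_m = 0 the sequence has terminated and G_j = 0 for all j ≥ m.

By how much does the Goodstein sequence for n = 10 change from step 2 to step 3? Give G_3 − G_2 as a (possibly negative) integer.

3

step 0: 10 = 3^2 + 1; sub 4 for 3: 4^2 + 1; = 17; G_1 = 17−1 = 16
step 1: 16 = 4^2; sub 5 for 4: 5^2; = 25; G_2 = 25−1 = 24
step 2: 24 = 4·5 + 4; sub 6 for 5: 4·6 + 4; = 28; G_3 = 28−1 = 27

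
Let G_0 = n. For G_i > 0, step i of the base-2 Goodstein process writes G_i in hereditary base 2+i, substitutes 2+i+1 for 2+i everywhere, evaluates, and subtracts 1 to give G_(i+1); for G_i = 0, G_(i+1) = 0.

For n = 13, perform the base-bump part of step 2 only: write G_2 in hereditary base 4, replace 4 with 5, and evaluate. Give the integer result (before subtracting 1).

[0] 13 ≡ 2^(2 + 1) + 2^2 + 1 (base 2). Lift 3: 109. −1: 108.
[1] 108 ≡ 3^(3 + 1) + 3^3 (base 3). Lift 4: 1280. −1: 1279.
[2] 1279 ≡ 4^(4 + 1) + 3·4^3 + 3·4^2 + 3·4 + 3 (base 4). Lift 5: 16093. −1: 16092.

16093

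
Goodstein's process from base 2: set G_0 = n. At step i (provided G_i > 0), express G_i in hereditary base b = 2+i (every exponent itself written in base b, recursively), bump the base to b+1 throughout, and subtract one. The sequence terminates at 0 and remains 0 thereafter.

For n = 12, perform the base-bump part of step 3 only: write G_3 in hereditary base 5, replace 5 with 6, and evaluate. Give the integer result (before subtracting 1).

(0) 12|_2 = 2^(2 + 1) + 2^2 ↦ 3^(3 + 1) + 3^3|_3 = 108 ⇒ 107
(1) 107|_3 = 3^(3 + 1) + 2·3^2 + 2·3 + 2 ↦ 4^(4 + 1) + 2·4^2 + 2·4 + 2|_4 = 1066 ⇒ 1065
(2) 1065|_4 = 4^(4 + 1) + 2·4^2 + 2·4 + 1 ↦ 5^(5 + 1) + 2·5^2 + 2·5 + 1|_5 = 15686 ⇒ 15685

280020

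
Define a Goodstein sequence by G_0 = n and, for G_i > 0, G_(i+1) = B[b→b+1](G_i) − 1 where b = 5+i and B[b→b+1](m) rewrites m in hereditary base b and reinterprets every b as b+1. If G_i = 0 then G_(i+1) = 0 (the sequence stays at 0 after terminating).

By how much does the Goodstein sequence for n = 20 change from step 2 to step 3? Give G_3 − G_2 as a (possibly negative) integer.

2

G_0 = 20. HB_5(20) = 4·5. Bump = 24. G_1 = 23.
G_1 = 23. HB_6(23) = 3·6 + 5. Bump = 26. G_2 = 25.
G_2 = 25. HB_7(25) = 3·7 + 4. Bump = 28. G_3 = 27.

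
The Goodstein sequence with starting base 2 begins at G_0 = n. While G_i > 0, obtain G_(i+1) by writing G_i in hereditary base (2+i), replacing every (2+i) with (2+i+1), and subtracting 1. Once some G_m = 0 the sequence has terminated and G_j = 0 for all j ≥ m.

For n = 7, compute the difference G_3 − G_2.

G_0=7  [base 2] 2^2 + 2 + 1  →[2↦3]→  3^3 + 3 + 1 = 31  −1 ⇒ G_1=30
G_1=30  [base 3] 3^3 + 3  →[3↦4]→  4^4 + 4 = 260  −1 ⇒ G_2=259
G_2=259  [base 4] 4^4 + 3  →[4↦5]→  5^5 + 3 = 3128  −1 ⇒ G_3=3127

2868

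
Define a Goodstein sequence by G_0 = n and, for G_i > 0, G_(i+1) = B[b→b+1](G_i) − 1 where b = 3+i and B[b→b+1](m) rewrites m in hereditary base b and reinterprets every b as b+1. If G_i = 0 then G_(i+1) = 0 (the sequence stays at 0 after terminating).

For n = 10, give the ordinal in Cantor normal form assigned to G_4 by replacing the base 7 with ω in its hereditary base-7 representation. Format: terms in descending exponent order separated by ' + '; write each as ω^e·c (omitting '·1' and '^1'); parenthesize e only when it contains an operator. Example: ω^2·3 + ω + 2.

base 3: 10 = 3^2 + 1; at 4: 4^2 + 1 = 17; next = 16
base 4: 16 = 4^2; at 5: 5^2 = 25; next = 24
base 5: 24 = 4·5 + 4; at 6: 4·6 + 4 = 28; next = 27
base 6: 27 = 4·6 + 3; at 7: 4·7 + 3 = 31; next = 30

ω·4 + 2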